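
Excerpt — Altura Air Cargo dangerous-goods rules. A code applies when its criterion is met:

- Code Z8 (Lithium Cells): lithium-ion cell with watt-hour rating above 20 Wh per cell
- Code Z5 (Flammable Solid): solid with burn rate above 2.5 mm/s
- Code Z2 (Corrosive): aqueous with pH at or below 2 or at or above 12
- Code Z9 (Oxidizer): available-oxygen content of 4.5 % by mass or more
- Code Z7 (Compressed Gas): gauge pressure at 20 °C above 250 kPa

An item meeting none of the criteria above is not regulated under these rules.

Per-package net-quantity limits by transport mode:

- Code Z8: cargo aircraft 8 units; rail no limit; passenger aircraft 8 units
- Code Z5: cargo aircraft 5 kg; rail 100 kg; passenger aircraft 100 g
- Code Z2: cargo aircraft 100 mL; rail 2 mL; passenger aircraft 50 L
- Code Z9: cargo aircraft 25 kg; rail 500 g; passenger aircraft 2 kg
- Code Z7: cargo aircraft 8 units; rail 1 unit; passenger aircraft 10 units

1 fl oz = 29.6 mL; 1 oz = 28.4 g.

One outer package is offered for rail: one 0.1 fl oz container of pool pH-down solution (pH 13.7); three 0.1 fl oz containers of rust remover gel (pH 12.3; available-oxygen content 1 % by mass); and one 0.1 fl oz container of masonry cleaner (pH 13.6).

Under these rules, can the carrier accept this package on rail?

pH 13.7 meets the Code Z2 criterion (Corrosive), so the pool pH-down solution is Code Z2.
pH 12.3 meets the Code Z2 criterion (Corrosive), so the rust remover gel is Code Z2.
pH 13.6 meets the Code Z2 criterion (Corrosive), so the masonry cleaner is Code Z2.
Total Code Z2: (one 0.1 fl oz container = 2.96 mL) + (three 0.1 fl oz containers = 8.88 mL) + (one 0.1 fl oz container = 2.96 mL) = 14.8 mL.
14.8 mL > 2 mL (rail limit, Code Z2) — over the limit.

No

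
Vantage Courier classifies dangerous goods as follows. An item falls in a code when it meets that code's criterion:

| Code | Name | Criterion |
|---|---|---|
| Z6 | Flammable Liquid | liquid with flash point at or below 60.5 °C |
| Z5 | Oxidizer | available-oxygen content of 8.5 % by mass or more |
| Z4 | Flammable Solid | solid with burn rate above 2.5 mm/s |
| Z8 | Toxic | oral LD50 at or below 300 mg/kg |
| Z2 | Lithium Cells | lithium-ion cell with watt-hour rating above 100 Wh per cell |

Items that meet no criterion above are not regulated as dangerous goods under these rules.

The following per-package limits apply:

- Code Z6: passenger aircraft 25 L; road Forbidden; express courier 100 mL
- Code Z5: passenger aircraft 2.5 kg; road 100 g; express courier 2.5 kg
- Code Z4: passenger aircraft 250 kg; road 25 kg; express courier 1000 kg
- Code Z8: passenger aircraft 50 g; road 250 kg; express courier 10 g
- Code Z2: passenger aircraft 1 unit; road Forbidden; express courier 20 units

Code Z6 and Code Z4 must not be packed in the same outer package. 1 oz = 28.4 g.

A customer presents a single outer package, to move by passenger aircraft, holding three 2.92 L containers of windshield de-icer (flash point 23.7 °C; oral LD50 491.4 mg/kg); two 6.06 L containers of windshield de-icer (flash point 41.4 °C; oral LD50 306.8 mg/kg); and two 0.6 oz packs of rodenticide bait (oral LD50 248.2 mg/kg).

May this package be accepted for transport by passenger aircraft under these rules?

Yes

Windshield de-icer: flash point 23.7 °C ≤ 60.5 °C → Code Z6 (Flammable Liquid).
With flash point 41.4 °C (≤ 60.5 °C), the windshield de-icer falls in Code Z6.
With oral LD50 248.2 mg/kg (≤ 300 mg/kg), the rodenticide bait falls in Code Z8.
Total Code Z6: (three 2.92 L containers = 8.76 L) + (two 6.06 L containers = 12.12 L) = 20.88 L.
20.88 L is within the passenger aircraft limit of 25 L for Code Z6.
Code Z8 quantity: two 0.6 oz packs = 34.08 g.
That is within the Code Z8 passenger aircraft limit of 50 g.
The segregation rule (Code Z6 with Code Z4) does not apply to Code Z6 with Code Z8.
Every hazard code is within its passenger aircraft limit and no segregation rule is violated.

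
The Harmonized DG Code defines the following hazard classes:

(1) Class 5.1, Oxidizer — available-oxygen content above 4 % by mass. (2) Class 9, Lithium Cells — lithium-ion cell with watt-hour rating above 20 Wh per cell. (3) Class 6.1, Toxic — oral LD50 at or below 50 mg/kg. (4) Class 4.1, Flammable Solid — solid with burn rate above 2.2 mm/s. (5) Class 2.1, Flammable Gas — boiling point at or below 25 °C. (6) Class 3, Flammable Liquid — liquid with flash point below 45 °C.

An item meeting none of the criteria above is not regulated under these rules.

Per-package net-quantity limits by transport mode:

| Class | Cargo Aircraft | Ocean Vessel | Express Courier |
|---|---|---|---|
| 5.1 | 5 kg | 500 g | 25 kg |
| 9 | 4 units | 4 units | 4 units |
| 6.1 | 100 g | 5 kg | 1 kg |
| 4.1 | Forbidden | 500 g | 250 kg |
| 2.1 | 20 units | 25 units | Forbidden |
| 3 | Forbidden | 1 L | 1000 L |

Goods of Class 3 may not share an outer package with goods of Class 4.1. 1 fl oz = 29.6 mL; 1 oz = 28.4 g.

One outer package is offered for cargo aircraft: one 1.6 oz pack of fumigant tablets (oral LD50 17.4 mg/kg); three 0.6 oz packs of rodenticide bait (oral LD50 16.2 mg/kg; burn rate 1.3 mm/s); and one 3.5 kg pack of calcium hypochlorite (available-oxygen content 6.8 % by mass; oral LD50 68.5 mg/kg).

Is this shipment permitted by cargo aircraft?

Yes

With oral LD50 17.4 mg/kg (≤ 50 mg/kg), the fumigant tablets fall in Class 6.1.
The rodenticide bait has oral LD50 16.2 mg/kg, which is ≤ 50 mg/kg, so it is Class 6.1 (Toxic).
With available-oxygen content 6.8 % by mass (> 4 % by mass), the calcium hypochlorite falls in Class 5.1.
Class 6.1 net quantity: (one 1.6 oz pack = 45.44 g) + (three 0.6 oz packs = 51.12 g) = 96.56 g.
96.56 g ≤ 100 g (cargo aircraft limit, Class 6.1) — within limit.
Class 5.1 quantity: 3.5 kg.
That is within the Class 5.1 cargo aircraft limit of 5 kg.
The segregation rule (Class 3 with Class 4.1) does not apply to Class 6.1 with Class 5.1.
Every hazard class is within its cargo aircraft limit and no segregation rule is violated.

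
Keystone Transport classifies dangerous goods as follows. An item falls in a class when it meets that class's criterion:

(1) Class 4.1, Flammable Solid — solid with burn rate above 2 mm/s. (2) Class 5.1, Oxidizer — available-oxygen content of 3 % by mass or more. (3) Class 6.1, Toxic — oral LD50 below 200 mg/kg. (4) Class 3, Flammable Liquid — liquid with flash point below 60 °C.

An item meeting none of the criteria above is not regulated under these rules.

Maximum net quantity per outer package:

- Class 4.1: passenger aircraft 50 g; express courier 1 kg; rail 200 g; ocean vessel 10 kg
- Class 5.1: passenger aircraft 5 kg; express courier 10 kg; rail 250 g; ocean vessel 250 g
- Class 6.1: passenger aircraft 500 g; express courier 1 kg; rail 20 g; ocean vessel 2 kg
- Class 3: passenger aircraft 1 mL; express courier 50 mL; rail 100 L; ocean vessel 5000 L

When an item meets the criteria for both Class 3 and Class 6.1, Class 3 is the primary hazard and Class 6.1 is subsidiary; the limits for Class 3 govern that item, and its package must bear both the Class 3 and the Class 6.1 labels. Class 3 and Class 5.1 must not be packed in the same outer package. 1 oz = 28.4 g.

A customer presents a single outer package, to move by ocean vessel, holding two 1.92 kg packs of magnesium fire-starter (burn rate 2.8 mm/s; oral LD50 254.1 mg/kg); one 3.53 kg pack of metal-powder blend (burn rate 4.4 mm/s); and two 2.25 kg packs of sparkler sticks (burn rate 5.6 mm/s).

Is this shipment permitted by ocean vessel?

Magnesium fire-starter: burn rate 2.8 mm/s > 2 mm/s → Class 4.1 (Flammable Solid).
With burn rate 4.4 mm/s (> 2 mm/s), the metal-powder blend falls in Class 4.1.
The sparkler sticks have burn rate 5.6 mm/s, which is > 2 mm/s, so they are Class 4.1 (Flammable Solid).
Class 4.1 net quantity: (two 1.92 kg packs = 3.84 kg) + 3.53 kg + (two 2.25 kg packs = 4.5 kg) = 11.87 kg.
11.87 kg > 10 kg (ocean vessel limit, Class 4.1) — over the limit.

No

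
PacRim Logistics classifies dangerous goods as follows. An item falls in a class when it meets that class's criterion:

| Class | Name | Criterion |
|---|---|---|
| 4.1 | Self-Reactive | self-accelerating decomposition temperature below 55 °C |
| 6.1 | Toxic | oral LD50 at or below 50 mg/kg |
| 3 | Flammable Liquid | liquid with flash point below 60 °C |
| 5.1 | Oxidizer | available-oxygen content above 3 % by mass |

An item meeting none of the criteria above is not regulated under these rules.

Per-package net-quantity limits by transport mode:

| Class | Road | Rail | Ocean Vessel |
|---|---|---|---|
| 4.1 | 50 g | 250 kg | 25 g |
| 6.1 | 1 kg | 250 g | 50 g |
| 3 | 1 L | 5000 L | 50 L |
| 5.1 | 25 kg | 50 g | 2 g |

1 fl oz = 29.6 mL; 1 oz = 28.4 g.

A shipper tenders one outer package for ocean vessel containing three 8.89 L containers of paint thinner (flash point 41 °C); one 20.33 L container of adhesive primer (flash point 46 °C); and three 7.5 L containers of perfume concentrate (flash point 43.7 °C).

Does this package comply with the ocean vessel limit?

No

The paint thinner has flash point 41 °C, which is < 60 °C, so it is Class 3 (Flammable Liquid).
Flash point 46 °C meets the Class 3 criterion (Flammable Liquid), so the adhesive primer is Class 3.
Flash point 43.7 °C meets the Class 3 criterion (Flammable Liquid), so the perfume concentrate is Class 3.
Total Class 3: (three 8.89 L containers = 26.67 L) + 20.33 L + (three 7.5 L containers = 22.5 L) = 69.5 L.
69.5 L > 50 L (ocean vessel limit, Class 3) — over the limit.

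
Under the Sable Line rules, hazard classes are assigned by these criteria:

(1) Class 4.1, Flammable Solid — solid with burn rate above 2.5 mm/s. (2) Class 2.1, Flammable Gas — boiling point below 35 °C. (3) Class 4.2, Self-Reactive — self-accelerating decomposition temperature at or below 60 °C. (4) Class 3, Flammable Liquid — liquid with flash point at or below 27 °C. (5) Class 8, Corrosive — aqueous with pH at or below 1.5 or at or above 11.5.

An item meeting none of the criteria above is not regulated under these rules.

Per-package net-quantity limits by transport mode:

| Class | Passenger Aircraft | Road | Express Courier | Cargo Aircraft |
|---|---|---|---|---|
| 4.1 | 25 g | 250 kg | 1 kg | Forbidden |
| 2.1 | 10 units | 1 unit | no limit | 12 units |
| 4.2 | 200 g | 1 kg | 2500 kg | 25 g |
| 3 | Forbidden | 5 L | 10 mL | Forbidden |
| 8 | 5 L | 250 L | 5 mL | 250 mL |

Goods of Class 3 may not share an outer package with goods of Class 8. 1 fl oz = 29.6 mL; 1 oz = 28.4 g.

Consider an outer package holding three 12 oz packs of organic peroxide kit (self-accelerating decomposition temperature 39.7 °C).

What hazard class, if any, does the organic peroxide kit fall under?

Organic peroxide kit: self-accelerating decomposition temperature 39.7 °C ≤ 60 °C → Class 4.2 (Self-Reactive).

Class 4.2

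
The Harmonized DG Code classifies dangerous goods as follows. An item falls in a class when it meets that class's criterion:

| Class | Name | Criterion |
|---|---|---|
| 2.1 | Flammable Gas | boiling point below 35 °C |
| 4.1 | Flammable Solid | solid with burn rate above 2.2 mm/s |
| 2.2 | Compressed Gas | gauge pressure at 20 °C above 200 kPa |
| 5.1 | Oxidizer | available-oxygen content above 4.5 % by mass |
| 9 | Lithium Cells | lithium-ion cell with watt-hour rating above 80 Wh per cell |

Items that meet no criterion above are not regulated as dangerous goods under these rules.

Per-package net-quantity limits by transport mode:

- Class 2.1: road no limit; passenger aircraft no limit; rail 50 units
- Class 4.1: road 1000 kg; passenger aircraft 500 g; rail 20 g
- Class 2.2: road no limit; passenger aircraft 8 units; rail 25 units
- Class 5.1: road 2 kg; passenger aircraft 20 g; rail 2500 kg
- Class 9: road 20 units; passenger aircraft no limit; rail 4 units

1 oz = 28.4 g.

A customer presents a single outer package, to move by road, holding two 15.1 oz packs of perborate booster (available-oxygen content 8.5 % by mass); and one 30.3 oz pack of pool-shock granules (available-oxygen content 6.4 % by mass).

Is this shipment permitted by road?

Yes

The perborate booster has available-oxygen content 8.5 % by mass, which is > 4.5 % by mass, so it is Class 5.1 (Oxidizer).
The pool-shock granules have available-oxygen content 6.4 % by mass, which is > 4.5 % by mass, so they are Class 5.1 (Oxidizer).
Total Class 5.1: (two 15.1 oz packs = 857.68 g) + (one 30.3 oz pack = 860.52 g) = 1718.2 g.
1718.2 g is within the road limit of 2 kg for Class 5.1.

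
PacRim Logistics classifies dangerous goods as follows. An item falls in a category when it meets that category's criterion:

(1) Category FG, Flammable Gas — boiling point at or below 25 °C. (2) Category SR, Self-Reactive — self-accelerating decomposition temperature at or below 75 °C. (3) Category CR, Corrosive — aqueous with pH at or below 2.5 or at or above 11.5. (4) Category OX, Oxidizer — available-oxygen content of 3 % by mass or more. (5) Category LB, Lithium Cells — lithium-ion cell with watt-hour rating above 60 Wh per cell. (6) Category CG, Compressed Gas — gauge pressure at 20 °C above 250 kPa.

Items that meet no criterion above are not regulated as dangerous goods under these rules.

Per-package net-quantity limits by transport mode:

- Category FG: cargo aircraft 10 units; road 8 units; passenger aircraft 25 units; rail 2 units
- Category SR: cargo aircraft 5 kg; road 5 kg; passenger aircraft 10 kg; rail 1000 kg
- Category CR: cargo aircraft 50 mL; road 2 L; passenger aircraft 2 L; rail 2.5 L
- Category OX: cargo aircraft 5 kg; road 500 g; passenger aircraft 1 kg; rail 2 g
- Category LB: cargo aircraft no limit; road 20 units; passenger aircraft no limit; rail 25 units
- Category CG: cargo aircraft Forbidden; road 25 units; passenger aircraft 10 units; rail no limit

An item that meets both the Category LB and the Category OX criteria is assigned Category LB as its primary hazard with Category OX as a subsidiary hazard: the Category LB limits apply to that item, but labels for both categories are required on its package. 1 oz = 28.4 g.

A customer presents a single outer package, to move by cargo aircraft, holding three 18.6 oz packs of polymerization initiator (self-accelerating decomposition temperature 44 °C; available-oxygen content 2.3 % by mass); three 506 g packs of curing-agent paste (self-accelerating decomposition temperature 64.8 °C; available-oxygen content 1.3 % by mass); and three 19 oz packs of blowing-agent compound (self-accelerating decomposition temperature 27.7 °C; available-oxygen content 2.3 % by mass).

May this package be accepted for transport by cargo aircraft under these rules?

Yes

Polymerization initiator: self-accelerating decomposition temperature 44 °C ≤ 75 °C → Category SR (Self-Reactive).
The curing-agent paste has self-accelerating decomposition temperature 64.8 °C, which is ≤ 75 °C, so it is Category SR (Self-Reactive).
Self-accelerating decomposition temperature 27.7 °C meets the Category SR criterion (Self-Reactive), so the blowing-agent compound is Category SR.
Total Category SR: (three 18.6 oz packs = 1584.72 g) + (three 506 g packs = 1.518 kg) + (three 19 oz packs = 1618.8 g) = 4721.52 g.
That is within the Category SR cargo aircraft limit of 5 kg.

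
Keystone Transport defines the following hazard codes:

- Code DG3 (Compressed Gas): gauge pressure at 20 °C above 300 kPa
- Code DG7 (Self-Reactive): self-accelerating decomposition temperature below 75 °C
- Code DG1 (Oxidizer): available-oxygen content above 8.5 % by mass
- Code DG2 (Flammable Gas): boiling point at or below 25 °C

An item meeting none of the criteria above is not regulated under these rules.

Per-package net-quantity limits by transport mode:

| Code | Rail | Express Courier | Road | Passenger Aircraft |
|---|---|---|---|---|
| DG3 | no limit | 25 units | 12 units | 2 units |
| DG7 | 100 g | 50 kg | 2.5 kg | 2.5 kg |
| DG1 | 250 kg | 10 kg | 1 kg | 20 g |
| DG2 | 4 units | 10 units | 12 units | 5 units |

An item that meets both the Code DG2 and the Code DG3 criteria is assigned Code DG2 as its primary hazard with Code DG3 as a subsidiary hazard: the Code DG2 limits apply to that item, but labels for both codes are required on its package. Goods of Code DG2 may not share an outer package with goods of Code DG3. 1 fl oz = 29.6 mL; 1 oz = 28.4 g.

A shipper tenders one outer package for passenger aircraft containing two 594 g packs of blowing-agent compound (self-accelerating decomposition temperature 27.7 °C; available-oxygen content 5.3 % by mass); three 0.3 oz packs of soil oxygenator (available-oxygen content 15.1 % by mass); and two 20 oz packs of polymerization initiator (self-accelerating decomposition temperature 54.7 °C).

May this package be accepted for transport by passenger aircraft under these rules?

The blowing-agent compound has self-accelerating decomposition temperature 27.7 °C, which is < 75 °C, so it is Code DG7 (Self-Reactive).
With available-oxygen content 15.1 % by mass (> 8.5 % by mass), the soil oxygenator falls in Code DG1.
With self-accelerating decomposition temperature 54.7 °C (< 75 °C), the polymerization initiator falls in Code DG7.
Total Code DG7: (two 594 g packs = 1.188 kg) + (two 20 oz packs = 1.136 kg) = 2.324 kg.
2.324 kg ≤ 2.5 kg (passenger aircraft limit, Code DG7) — within limit.
Code DG1 quantity: three 0.3 oz packs = 25.56 g.
That exceeds the Code DG1 passenger aircraft limit of 20 g.
The segregation rule (Code DG2 with Code DG3) does not apply to Code DG7 with Code DG1.

No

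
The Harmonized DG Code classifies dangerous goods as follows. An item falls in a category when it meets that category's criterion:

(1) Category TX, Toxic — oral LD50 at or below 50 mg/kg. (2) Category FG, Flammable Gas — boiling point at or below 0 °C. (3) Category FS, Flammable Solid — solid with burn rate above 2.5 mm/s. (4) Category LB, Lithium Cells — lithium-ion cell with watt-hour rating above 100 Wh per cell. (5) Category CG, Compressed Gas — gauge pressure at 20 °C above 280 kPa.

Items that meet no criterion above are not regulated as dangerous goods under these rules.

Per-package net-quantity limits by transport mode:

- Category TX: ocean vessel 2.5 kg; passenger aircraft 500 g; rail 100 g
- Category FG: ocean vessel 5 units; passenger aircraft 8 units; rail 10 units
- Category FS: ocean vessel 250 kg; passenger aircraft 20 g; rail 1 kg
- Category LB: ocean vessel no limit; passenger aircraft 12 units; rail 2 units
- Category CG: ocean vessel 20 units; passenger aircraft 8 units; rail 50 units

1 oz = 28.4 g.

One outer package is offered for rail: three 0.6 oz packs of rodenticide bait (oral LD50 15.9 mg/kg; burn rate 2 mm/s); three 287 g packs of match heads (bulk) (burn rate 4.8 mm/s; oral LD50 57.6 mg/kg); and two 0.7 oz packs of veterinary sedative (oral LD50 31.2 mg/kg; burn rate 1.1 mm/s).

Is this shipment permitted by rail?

Yes

Oral LD50 15.9 mg/kg meets the Category TX criterion (Toxic), so the rodenticide bait is Category TX.
Burn rate 4.8 mm/s meets the Category FS criterion (Flammable Solid), so the match heads (bulk) are Category FS.
With oral LD50 31.2 mg/kg (≤ 50 mg/kg), the veterinary sedative falls in Category TX.
Category TX net quantity: (three 0.6 oz packs = 51.12 g) + (two 0.7 oz packs = 39.76 g) = 90.88 g.
That is within the Category TX rail limit of 100 g.
Category FS quantity: three 287 g packs = 861 g.
861 g is within the rail limit of 1 kg for Category FS.
Every hazard category is within its rail limit and no segregation rule is violated.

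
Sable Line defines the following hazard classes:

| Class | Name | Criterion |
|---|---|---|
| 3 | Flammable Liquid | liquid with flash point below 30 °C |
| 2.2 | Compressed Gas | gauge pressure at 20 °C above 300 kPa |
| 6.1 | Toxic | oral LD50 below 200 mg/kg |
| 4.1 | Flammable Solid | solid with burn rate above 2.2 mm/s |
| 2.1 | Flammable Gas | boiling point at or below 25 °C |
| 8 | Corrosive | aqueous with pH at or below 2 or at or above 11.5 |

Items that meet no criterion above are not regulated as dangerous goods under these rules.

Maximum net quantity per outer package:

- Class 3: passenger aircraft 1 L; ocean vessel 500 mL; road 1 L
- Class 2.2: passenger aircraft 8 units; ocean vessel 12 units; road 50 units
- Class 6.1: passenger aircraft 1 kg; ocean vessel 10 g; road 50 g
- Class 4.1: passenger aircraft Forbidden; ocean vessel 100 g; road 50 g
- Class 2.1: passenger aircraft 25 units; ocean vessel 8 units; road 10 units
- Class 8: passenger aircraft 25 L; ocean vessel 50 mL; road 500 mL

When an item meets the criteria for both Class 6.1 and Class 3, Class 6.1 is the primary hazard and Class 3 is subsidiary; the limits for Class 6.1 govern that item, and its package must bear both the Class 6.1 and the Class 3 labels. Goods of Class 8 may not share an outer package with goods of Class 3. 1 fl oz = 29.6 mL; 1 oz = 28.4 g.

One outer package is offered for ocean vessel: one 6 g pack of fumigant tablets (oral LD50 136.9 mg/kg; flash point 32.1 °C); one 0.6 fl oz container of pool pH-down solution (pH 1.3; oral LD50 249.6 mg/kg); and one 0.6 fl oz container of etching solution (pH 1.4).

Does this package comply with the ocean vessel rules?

Yes

Fumigant tablets: oral LD50 136.9 mg/kg < 200 mg/kg → Class 6.1 (Toxic).
pH 1.3 meets the Class 8 criterion (Corrosive), so the pool pH-down solution is Class 8.
pH 1.4 meets the Class 8 criterion (Corrosive), so the etching solution is Class 8.
Total Class 8: (one 0.6 fl oz container = 17.76 mL) + (one 0.6 fl oz container = 17.76 mL) = 35.52 mL.
35.52 mL ≤ 50 mL (ocean vessel limit, Class 8) — within limit.
Class 6.1 quantity: 6 g.
6 g ≤ 10 g (ocean vessel limit, Class 6.1) — within limit.
The segregation rule (Class 8 with Class 3) does not apply to Class 8 with Class 6.1.
Every hazard class is within its ocean vessel limit and no segregation rule is violated.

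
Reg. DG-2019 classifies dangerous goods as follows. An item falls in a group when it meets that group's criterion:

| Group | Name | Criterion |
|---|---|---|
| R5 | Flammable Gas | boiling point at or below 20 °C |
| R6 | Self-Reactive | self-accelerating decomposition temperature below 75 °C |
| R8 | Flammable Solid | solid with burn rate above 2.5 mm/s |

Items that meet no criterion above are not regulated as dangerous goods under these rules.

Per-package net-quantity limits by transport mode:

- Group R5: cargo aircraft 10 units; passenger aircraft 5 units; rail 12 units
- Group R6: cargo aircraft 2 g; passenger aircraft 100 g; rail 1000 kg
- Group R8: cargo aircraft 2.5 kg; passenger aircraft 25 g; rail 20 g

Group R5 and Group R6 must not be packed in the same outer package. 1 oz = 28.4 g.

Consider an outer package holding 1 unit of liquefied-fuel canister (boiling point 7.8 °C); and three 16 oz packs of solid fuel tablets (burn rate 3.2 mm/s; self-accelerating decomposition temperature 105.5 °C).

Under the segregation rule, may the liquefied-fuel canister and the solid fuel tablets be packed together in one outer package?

Yes

The liquefied-fuel canister has boiling point 7.8 °C, which is ≤ 20 °C, so it is Group R5 (Flammable Gas).
Solid fuel tablets: burn rate 3.2 mm/s > 2.5 mm/s → Group R8 (Flammable Solid).
No segregation rule bars Group R5 with Group R8.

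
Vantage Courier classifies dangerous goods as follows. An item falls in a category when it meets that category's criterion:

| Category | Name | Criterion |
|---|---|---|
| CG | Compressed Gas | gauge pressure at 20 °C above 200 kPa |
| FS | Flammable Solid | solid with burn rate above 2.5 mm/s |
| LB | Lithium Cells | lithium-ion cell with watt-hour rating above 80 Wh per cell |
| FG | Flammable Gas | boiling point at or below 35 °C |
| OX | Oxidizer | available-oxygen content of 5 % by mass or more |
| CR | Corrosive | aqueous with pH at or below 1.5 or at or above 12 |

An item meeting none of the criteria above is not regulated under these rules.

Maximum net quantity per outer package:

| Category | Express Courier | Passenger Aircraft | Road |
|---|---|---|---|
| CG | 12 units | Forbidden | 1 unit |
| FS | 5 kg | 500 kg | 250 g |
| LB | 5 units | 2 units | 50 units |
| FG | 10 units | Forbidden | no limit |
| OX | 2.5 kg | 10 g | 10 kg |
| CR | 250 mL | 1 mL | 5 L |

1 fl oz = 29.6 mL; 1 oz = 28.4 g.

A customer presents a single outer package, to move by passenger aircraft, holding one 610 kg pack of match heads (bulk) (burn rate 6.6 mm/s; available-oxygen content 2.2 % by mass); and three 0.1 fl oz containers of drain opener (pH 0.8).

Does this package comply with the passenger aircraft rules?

No

The match heads (bulk) have burn rate 6.6 mm/s, which is > 2.5 mm/s, so they are Category FS (Flammable Solid).
With pH 0.8 (≤ 1.5), the drain opener falls in Category CR.
Category FS quantity: 610 kg.
610 kg > 500 kg (passenger aircraft limit, Category FS) — over the limit.
Category CR quantity: three 0.1 fl oz containers = 8.88 mL.
That exceeds the Category CR passenger aircraft limit of 1 mL.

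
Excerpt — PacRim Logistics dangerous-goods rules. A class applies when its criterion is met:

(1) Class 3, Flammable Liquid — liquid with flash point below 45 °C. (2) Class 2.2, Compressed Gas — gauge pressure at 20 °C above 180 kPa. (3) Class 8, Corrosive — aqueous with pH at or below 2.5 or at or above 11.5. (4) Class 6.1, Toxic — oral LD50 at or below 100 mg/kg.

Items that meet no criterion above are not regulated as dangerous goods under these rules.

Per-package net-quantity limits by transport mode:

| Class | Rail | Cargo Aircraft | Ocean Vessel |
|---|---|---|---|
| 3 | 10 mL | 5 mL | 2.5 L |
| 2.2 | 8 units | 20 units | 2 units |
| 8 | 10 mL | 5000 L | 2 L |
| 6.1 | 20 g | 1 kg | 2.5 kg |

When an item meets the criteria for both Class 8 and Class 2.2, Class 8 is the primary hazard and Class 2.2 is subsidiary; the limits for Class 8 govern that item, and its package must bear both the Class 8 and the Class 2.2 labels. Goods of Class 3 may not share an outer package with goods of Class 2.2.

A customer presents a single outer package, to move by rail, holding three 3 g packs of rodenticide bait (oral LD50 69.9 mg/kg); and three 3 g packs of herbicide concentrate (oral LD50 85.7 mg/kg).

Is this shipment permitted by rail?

Yes

Oral LD50 69.9 mg/kg meets the Class 6.1 criterion (Toxic), so the rodenticide bait is Class 6.1.
Oral LD50 85.7 mg/kg meets the Class 6.1 criterion (Toxic), so the herbicide concentrate is Class 6.1.
Class 6.1 net quantity: (three 3 g packs = 9 g) + (three 3 g packs = 9 g) = 18 g.
18 g ≤ 20 g (rail limit, Class 6.1) — within limit.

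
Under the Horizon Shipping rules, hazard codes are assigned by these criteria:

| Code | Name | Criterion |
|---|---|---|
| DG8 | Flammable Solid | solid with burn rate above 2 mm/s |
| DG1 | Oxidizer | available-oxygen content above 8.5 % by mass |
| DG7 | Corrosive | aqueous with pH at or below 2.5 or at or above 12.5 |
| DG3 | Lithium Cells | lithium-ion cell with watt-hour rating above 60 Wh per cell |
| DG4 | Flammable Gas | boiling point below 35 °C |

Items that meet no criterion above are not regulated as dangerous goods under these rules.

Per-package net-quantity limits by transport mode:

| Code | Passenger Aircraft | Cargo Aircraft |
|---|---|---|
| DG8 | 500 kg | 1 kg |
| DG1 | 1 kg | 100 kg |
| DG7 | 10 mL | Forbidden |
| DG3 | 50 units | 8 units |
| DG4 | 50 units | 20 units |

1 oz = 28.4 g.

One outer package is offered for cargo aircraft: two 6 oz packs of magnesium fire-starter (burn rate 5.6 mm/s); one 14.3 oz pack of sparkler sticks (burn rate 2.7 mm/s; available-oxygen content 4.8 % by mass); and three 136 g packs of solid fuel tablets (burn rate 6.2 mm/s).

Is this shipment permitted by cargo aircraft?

No

Magnesium fire-starter: burn rate 5.6 mm/s > 2 mm/s → Code DG8 (Flammable Solid).
Sparkler sticks: burn rate 2.7 mm/s > 2 mm/s → Code DG8 (Flammable Solid).
Burn rate 6.2 mm/s meets the Code DG8 criterion (Flammable Solid), so the solid fuel tablets are Code DG8.
Total Code DG8: (two 6 oz packs = 340.8 g) + (one 14.3 oz pack = 406.12 g) + (three 136 g packs = 408 g) = 1154.92 g.
That exceeds the Code DG8 cargo aircraft limit of 1 kg.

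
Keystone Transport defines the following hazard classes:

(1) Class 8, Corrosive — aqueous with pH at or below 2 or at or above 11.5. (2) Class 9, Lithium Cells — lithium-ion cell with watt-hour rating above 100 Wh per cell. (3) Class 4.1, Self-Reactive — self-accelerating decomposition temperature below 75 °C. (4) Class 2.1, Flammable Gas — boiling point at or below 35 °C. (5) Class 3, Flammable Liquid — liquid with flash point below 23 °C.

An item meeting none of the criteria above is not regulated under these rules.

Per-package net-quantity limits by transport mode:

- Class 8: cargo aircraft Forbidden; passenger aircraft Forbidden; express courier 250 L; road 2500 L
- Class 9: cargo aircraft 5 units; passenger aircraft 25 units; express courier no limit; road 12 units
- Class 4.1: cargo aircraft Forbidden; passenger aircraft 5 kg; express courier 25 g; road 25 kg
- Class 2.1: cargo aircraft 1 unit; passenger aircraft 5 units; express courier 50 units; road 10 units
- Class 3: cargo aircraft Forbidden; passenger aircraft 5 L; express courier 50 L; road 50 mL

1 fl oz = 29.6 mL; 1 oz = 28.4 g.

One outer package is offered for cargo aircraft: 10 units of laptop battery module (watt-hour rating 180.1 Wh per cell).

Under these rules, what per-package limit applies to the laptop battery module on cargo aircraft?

The laptop battery module has watt-hour rating 180.1 Wh per cell, which is > 100 Wh per cell, so it is Class 9 (Lithium Cells).
The cargo aircraft limit for Class 9 is 5 units.

5 units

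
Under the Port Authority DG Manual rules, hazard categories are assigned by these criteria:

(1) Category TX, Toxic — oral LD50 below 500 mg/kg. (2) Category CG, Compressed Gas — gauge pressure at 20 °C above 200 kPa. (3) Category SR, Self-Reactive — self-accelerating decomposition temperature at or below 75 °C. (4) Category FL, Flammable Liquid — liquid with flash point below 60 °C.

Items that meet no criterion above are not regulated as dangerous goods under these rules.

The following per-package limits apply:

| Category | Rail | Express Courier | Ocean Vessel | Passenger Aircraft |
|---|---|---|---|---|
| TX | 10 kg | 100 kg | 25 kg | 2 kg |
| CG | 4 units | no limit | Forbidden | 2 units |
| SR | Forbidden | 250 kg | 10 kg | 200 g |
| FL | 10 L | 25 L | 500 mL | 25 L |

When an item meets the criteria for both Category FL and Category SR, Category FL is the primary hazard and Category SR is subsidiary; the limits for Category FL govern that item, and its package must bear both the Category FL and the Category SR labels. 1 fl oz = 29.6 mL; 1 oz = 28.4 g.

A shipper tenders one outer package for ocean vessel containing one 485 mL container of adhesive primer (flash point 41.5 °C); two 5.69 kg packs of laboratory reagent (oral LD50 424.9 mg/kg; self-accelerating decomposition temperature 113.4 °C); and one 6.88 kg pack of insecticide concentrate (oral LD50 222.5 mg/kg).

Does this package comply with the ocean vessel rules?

The adhesive primer has flash point 41.5 °C, which is < 60 °C, so it is Category FL (Flammable Liquid).
With oral LD50 424.9 mg/kg (< 500 mg/kg), the laboratory reagent falls in Category TX.
Oral LD50 222.5 mg/kg meets the Category TX criterion (Toxic), so the insecticide concentrate is Category TX.
Total Category TX: (two 5.69 kg packs = 11.38 kg) + 6.88 kg = 18.26 kg.
18.26 kg is within the ocean vessel limit of 25 kg for Category TX.
Category FL quantity: 485 mL.
That is within the Category FL ocean vessel limit of 500 mL.
Every hazard category is within its ocean vessel limit and no segregation rule is violated.

Yes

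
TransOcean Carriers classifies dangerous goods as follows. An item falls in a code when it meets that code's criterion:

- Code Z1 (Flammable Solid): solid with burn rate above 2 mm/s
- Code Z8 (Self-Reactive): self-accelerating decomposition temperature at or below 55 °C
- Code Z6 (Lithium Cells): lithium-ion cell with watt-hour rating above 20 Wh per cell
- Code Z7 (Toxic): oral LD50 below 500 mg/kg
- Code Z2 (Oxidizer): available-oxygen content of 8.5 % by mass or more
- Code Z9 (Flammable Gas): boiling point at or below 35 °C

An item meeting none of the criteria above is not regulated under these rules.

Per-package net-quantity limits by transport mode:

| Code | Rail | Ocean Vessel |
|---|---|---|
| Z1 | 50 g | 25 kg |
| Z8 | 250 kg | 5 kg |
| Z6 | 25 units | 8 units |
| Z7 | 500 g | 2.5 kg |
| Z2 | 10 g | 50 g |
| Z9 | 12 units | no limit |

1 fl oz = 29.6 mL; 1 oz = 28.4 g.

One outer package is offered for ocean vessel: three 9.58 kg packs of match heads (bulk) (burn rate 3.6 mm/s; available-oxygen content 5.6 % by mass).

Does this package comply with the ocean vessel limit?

The match heads (bulk) have burn rate 3.6 mm/s, which is > 2 mm/s, so they are Code Z1 (Flammable Solid).
Code Z1 quantity: three 9.58 kg packs = 28.74 kg.
That exceeds the Code Z1 ocean vessel limit of 25 kg.

No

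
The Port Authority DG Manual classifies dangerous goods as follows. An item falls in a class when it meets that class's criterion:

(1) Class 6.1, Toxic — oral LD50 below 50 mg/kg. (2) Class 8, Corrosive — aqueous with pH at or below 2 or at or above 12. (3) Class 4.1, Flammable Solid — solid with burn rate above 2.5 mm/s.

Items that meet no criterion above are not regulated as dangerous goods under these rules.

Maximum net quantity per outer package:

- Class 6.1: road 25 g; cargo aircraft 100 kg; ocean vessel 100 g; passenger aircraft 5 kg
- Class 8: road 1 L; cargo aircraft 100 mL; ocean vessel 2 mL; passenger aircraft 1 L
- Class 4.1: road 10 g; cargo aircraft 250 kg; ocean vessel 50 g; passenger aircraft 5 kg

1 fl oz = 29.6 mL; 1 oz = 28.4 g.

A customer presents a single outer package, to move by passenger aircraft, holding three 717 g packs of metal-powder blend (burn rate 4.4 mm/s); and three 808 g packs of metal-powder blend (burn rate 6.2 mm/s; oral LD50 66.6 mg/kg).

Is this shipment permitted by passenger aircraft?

Yes

Metal-powder blend: burn rate 4.4 mm/s > 2.5 mm/s → Class 4.1 (Flammable Solid).
Metal-powder blend: burn rate 6.2 mm/s > 2.5 mm/s → Class 4.1 (Flammable Solid).
Class 4.1 net quantity: (three 717 g packs = 2.151 kg) + (three 808 g packs = 2.424 kg) = 4.575 kg.
That is within the Class 4.1 passenger aircraft limit of 5 kg.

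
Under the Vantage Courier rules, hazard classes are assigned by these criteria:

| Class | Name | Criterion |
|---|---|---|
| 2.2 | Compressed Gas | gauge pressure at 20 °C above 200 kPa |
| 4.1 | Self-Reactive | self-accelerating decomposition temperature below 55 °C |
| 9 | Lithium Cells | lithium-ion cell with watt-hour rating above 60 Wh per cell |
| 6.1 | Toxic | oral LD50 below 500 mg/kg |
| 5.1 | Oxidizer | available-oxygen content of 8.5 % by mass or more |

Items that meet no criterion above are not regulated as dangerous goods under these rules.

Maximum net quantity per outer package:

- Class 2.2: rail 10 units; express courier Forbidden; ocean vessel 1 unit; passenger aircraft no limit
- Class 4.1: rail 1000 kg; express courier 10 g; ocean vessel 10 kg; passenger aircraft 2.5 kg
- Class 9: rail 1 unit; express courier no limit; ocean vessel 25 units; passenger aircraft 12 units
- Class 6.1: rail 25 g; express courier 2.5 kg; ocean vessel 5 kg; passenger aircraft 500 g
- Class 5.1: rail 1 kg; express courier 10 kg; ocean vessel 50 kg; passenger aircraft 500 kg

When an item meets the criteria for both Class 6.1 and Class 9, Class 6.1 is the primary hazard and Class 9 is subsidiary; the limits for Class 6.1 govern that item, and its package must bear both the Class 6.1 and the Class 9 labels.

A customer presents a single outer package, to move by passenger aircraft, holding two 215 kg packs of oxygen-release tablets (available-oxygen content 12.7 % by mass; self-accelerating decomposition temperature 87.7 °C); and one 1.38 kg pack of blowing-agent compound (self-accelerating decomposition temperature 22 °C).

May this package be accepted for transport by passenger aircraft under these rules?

With available-oxygen content 12.7 % by mass (≥ 8.5 % by mass), the oxygen-release tablets fall in Class 5.1.
Blowing-agent compound: self-accelerating decomposition temperature 22 °C < 55 °C → Class 4.1 (Self-Reactive).
Class 5.1 quantity: two 215 kg packs = 430 kg.
That is within the Class 5.1 passenger aircraft limit of 500 kg.
Class 4.1 quantity: 1.38 kg.
1.38 kg is within the passenger aircraft limit of 2.5 kg for Class 4.1.
Every hazard class is within its passenger aircraft limit and no segregation rule is violated.

Yes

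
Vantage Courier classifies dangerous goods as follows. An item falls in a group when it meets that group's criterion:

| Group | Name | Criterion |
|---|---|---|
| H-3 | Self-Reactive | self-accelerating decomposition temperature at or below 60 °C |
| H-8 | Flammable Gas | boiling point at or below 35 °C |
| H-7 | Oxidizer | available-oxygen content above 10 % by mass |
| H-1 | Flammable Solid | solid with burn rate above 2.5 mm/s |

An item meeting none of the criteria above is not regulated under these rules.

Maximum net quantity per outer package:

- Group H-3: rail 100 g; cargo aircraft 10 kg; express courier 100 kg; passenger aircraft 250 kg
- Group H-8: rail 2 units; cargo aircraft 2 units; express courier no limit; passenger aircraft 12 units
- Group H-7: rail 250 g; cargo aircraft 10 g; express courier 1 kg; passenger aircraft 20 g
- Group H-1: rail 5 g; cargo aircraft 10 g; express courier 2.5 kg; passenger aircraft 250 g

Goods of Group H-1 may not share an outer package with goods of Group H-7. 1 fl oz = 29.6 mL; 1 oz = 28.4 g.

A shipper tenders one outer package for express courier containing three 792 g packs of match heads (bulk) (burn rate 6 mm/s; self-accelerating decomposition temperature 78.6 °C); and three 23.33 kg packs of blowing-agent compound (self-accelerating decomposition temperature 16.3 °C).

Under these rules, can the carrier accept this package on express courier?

Yes

Match heads (bulk): burn rate 6 mm/s > 2.5 mm/s → Group H-1 (Flammable Solid).
The blowing-agent compound has self-accelerating decomposition temperature 16.3 °C, which is ≤ 60 °C, so it is Group H-3 (Self-Reactive).
Group H-1 quantity: three 792 g packs = 2.376 kg.
That is within the Group H-1 express courier limit of 2.5 kg.
Group H-3 quantity: three 23.33 kg packs = 69.99 kg.
That is within the Group H-3 express courier limit of 100 kg.
The segregation rule (Group H-1 with Group H-7) does not apply to Group H-1 with Group H-3.
Every hazard group is within its express courier limit and no segregation rule is violated.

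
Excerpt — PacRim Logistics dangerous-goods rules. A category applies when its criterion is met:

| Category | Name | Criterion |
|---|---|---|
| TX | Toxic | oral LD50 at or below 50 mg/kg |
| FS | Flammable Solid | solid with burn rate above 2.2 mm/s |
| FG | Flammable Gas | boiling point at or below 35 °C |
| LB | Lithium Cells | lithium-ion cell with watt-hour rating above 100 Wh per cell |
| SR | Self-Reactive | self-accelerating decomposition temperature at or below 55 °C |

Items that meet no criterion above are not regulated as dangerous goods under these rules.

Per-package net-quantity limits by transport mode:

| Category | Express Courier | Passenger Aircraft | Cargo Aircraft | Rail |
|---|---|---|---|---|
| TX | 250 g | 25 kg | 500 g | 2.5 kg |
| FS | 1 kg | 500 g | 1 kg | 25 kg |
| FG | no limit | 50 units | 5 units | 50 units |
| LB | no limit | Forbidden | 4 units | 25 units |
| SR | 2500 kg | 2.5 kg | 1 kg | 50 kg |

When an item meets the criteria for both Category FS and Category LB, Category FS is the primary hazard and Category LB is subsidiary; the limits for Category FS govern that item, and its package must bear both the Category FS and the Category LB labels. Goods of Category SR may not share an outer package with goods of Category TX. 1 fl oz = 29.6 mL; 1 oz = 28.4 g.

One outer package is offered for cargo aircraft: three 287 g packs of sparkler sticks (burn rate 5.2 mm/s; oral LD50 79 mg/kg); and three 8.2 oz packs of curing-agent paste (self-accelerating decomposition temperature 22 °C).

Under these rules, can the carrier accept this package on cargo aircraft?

Yes

Burn rate 5.2 mm/s meets the Category FS criterion (Flammable Solid), so the sparkler sticks are Category FS.
With self-accelerating decomposition temperature 22 °C (≤ 55 °C), the curing-agent paste falls in Category SR.
Category SR quantity: three 8.2 oz packs = 698.64 g.
That is within the Category SR cargo aircraft limit of 1 kg.
Category FS quantity: three 287 g packs = 861 g.
That is within the Category FS cargo aircraft limit of 1 kg.
The segregation rule (Category SR with Category TX) does not apply to Category SR with Category FS.
Every hazard category is within its cargo aircraft limit and no segregation rule is violated.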